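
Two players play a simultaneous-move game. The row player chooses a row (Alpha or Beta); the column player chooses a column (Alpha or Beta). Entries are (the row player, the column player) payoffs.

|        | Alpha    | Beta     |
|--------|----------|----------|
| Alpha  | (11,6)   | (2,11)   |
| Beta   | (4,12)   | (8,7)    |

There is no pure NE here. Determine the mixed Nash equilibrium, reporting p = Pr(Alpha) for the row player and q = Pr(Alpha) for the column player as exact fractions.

p = 1/2, q = 6/13

Each player's mixing probability is pinned down by making the *other* player indifferent.
The column player indifferent between Alpha and Beta: p·6 + (1−p)·12 = p·11 + (1−p)·7 ⟹ 12 + (-6)p = 7 + 4p ⟹ p = 1/2.
The row player indifferent between Alpha and Beta: q·11 + (1−q)·2 = q·4 + (1−q)·8 ⟹ 2 + 9q = 8 + (-4)q ⟹ q = 6/13.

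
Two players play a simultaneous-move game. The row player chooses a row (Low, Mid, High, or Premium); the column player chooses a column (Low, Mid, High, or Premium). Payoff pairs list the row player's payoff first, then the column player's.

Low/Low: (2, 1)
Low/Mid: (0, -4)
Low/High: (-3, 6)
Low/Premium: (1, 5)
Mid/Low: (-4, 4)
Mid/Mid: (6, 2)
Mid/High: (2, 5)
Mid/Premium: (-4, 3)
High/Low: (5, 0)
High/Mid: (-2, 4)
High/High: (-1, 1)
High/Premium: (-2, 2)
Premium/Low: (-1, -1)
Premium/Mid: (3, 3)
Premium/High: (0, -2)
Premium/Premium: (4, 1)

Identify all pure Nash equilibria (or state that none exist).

A profile is a Nash equilibrium when each player is best-responding to the other.
The row player's best responses — vs Low: High (payoff 5); vs Mid: Mid (payoff 6); vs High: Mid (payoff 2); vs Premium: Premium (payoff 4).
The column player's best responses — vs Low: High (payoff 6); vs Mid: High (payoff 5); vs High: Mid (payoff 4); vs Premium: Mid (payoff 3).
The only mutual best response is (Mid, High); neither player gains by switching there.

(Mid, High)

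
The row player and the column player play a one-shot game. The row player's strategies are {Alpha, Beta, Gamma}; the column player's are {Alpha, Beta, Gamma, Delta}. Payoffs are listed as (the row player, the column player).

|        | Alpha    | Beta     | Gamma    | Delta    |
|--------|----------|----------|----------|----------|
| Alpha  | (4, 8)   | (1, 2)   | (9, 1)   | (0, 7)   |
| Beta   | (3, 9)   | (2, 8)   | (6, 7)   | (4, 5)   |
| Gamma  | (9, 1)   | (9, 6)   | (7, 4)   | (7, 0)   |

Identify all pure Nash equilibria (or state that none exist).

(Gamma, Beta)

Find each player's best response to every opponent strategy; NE are the intersections.
The row player's best responses — vs Alpha: Gamma (payoff 9); vs Beta: Gamma (payoff 9); vs Gamma: Alpha (payoff 9); vs Delta: Gamma (payoff 7).
The column player's best responses — vs Alpha: Alpha (payoff 8); vs Beta: Alpha (payoff 9); vs Gamma: Beta (payoff 6).
The only mutual best response is (Gamma, Beta); neither player gains by switching there.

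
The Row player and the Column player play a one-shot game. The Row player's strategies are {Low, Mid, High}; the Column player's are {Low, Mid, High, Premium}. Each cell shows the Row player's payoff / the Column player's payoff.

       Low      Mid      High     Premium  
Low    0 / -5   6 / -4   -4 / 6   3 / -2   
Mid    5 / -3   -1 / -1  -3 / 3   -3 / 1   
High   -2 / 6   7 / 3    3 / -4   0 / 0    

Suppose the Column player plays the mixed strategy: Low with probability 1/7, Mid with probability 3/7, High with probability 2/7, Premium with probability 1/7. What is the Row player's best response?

The Row player's best reply maximizes expected payoff against the mix.
Low: (1/7)·0 + (3/7)·6 + (2/7)·(-4) + (1/7)·3 = 13/7
Mid: (1/7)·5 + (3/7)·(-1) + (2/7)·(-3) + (1/7)·(-3) = -1
High: (1/7)·(-2) + (3/7)·7 + (2/7)·3 + (1/7)·0 = 25/7
Highest expected payoff is 25/7, from High.

High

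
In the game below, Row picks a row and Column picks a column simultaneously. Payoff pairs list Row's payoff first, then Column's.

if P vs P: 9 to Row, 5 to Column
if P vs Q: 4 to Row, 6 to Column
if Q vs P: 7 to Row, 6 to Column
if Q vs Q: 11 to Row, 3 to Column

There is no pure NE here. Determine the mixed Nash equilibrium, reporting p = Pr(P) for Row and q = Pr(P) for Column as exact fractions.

p = 3/4, q = 7/9

Each player's mixing probability is pinned down by making the *other* player indifferent.
Column indifferent between P and Q: p·5 + (1−p)·6 = p·6 + (1−p)·3 ⟹ 6 + (-1)p = 3 + 3p ⟹ p = 3/4.
Row indifferent between P and Q: q·9 + (1−q)·4 = q·7 + (1−q)·11 ⟹ 4 + 5q = 11 + (-4)q ⟹ q = 7/9.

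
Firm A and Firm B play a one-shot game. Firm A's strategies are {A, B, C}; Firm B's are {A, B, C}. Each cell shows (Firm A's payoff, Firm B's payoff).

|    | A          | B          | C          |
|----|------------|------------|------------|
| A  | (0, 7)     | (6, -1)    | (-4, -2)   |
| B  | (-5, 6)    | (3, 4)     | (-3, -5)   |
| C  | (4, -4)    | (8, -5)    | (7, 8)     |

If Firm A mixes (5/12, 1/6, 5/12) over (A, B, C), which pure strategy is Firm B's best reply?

A

Compute Firm B's expected payoff from each pure strategy against the given mix.
A: (5/12)·7 + (1/6)·6 + (5/12)·(-4) = 9/4
B: (5/12)·(-1) + (1/6)·4 + (5/12)·(-5) = -11/6
C: (5/12)·(-2) + (1/6)·(-5) + (5/12)·8 = 5/3
Highest expected payoff is 9/4, from A.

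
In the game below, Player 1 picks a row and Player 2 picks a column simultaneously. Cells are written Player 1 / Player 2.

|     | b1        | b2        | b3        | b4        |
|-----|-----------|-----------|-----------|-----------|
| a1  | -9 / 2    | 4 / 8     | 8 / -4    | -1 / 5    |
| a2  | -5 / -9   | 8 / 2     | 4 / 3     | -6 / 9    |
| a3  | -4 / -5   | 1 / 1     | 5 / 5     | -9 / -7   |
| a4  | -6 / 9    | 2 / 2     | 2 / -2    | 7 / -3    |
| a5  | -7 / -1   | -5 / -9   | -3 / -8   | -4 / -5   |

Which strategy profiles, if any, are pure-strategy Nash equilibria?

A profile is a Nash equilibrium when each player is best-responding to the other.
Player 1's best responses — vs b1: a3 (payoff -4); vs b2: a2 (payoff 8); vs b3: a1 (payoff 8); vs b4: a4 (payoff 7).
Player 2's best responses — vs a1: b2 (payoff 8); vs a2: b4 (payoff 9); vs a3: b3 (payoff 5); vs a4: b1 (payoff 9); vs a5: b1 (payoff -1).
No cell has both players best-responding. For instance, Player 1's best reply to b2 is a2, but against a2 Player 2 prefers b4 over b2.

No pure-strategy Nash equilibrium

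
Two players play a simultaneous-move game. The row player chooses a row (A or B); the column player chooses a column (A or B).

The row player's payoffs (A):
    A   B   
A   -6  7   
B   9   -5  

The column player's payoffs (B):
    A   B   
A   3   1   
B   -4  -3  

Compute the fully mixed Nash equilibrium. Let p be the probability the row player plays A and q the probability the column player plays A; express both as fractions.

p = 1/3, q = 4/9

In a mixed NE each player is indifferent between their pure strategies, so the opponent's mix sets the indifference.
The column player indifferent between A and B: p·3 + (1−p)·(-4) = p·1 + (1−p)·(-3) ⟹ (-4) + 7p = (-3) + 4p ⟹ p = 1/3.
The row player indifferent between A and B: q·(-6) + (1−q)·7 = q·9 + (1−q)·(-5) ⟹ 7 + (-13)q = (-5) + 14q ⟹ q = 4/9.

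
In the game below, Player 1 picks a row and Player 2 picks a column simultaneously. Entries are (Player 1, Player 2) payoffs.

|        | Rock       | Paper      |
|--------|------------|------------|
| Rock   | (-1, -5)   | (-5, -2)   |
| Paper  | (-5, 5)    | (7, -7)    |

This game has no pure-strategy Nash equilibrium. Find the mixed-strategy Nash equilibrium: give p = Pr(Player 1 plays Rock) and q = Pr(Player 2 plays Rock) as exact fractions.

Each player's mixing probability is pinned down by making the *other* player indifferent.
Player 2 indifferent between Rock and Paper: p·(-5) + (1−p)·5 = p·(-2) + (1−p)·(-7) ⟹ 5 + (-10)p = (-7) + 5p ⟹ p = 4/5.
Player 1 indifferent between Rock and Paper: q·(-1) + (1−q)·(-5) = q·(-5) + (1−q)·7 ⟹ (-5) + 4q = 7 + (-12)q ⟹ q = 3/4.

p = 4/5, q = 3/4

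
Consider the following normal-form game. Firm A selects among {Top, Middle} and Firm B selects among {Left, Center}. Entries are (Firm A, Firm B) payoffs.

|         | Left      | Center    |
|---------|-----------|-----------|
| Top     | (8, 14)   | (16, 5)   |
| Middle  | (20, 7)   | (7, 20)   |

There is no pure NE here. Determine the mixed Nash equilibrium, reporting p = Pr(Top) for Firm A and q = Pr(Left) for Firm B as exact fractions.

p = 13/22, q = 3/7

In a mixed NE each player is indifferent between their pure strategies, so the opponent's mix sets the indifference.
Firm B indifferent between Left and Center: p·14 + (1−p)·7 = p·5 + (1−p)·20 ⟹ 7 + 7p = 20 + (-15)p ⟹ p = 13/22.
Firm A indifferent between Top and Middle: q·8 + (1−q)·16 = q·20 + (1−q)·7 ⟹ 16 + (-8)q = 7 + 13q ⟹ q = 3/7.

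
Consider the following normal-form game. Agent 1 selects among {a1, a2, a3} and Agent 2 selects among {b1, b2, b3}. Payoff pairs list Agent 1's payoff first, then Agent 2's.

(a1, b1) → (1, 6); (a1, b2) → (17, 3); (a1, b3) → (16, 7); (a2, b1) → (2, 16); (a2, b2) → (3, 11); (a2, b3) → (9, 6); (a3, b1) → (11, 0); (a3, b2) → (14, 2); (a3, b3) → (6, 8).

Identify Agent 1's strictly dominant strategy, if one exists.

Check whether one of Agent 1's strategies beats all alternatives regardless of what the opponent does.
a1 is not dominant: against b1, a2 gives 2 > 1.
a2 is not dominant: against b1, a3 gives 11 > 2.
a3 is not dominant: against b2, a1 gives 17 > 14.
No single strategy is best against every opponent action.

No strictly dominant strategy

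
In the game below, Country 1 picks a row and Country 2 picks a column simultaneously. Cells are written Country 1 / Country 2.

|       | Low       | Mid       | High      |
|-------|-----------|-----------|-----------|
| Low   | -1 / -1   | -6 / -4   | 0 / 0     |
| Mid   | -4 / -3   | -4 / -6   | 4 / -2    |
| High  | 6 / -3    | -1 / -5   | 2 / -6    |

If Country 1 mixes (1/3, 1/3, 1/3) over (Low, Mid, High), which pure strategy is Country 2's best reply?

Low

Country 2's best reply maximizes expected payoff against the mix.
Low: (1/3)·(-1) + (1/3)·(-3) + (1/3)·(-3) = -7/3
Mid: (1/3)·(-4) + (1/3)·(-6) + (1/3)·(-5) = -5
High: (1/3)·0 + (1/3)·(-2) + (1/3)·(-6) = -8/3
Highest expected payoff is -7/3, from Low.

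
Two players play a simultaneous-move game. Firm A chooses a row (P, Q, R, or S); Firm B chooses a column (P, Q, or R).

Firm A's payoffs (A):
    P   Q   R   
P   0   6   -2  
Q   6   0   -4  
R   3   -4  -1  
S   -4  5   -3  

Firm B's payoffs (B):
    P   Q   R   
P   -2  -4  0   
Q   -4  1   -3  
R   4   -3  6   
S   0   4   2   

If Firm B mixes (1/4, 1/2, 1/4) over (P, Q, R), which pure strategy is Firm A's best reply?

P

Firm A's best reply maximizes expected payoff against the mix.
P: (1/4)·0 + (1/2)·6 + (1/4)·(-2) = 5/2
Q: (1/4)·6 + (1/2)·0 + (1/4)·(-4) = 1/2
R: (1/4)·3 + (1/2)·(-4) + (1/4)·(-1) = -3/2
S: (1/4)·(-4) + (1/2)·5 + (1/4)·(-3) = 3/4
Highest expected payoff is 5/2, from P.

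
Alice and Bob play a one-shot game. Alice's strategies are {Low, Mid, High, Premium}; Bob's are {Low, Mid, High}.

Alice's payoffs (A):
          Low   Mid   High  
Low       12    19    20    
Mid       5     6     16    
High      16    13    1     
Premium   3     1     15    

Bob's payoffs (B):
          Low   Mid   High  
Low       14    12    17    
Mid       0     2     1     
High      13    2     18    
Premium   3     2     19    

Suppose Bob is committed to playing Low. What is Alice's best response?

With Bob fixed at Low, Alice's payoffs are: Low → 12, Mid → 5, High → 16, Premium → 3.
The maximum is 16, achieved by High.

High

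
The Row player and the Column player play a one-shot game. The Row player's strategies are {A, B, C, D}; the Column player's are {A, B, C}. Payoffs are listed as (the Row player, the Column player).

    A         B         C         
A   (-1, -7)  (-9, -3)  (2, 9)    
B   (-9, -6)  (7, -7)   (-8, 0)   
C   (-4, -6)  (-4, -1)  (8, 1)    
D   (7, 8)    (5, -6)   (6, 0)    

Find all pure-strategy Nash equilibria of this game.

(C, C) and (D, A)

Find each player's best response to every opponent strategy; NE are the intersections.
The Row player's best responses — vs A: D (payoff 7); vs B: B (payoff 7); vs C: C (payoff 8).
The Column player's best responses — vs A: C (payoff 9); vs B: C (payoff 0); vs C: C (payoff 1); vs D: A (payoff 8).
Mutual best responses occur at (C, C) and (D, A); at each, neither player gains by switching.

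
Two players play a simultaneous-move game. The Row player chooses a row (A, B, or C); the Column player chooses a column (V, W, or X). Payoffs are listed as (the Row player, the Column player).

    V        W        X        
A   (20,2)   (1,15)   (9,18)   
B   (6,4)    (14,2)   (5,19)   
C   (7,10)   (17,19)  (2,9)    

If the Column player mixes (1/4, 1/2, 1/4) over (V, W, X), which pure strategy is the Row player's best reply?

Compute the Row player's expected payoff from each pure strategy against the given mix.
A: (1/4)·20 + (1/2)·1 + (1/4)·9 = 31/4
B: (1/4)·6 + (1/2)·14 + (1/4)·5 = 39/4
C: (1/4)·7 + (1/2)·17 + (1/4)·2 = 43/4
Highest expected payoff is 43/4, from C.

C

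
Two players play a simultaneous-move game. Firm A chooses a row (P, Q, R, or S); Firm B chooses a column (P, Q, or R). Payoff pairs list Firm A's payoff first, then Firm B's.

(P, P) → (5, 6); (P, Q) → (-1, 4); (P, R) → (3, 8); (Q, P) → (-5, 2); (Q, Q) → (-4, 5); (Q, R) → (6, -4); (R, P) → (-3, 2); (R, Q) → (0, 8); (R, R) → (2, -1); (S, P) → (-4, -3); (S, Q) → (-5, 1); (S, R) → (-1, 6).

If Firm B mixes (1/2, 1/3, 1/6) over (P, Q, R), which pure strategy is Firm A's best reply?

P

Firm A's best reply maximizes expected payoff against the mix.
P: (1/2)·5 + (1/3)·(-1) + (1/6)·3 = 8/3
Q: (1/2)·(-5) + (1/3)·(-4) + (1/6)·6 = -17/6
R: (1/2)·(-3) + (1/3)·0 + (1/6)·2 = -7/6
S: (1/2)·(-4) + (1/3)·(-5) + (1/6)·(-1) = -23/6
Highest expected payoff is 8/3, from P.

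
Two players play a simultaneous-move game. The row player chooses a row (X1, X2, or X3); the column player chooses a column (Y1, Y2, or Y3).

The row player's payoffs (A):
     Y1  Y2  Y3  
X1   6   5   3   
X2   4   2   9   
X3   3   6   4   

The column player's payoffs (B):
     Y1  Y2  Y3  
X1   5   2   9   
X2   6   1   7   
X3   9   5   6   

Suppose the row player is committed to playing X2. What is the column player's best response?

Y3

With the row player fixed at X2, the column player's payoffs are: Y1 → 6, Y2 → 1, Y3 → 7.
The maximum is 7, achieved by Y3.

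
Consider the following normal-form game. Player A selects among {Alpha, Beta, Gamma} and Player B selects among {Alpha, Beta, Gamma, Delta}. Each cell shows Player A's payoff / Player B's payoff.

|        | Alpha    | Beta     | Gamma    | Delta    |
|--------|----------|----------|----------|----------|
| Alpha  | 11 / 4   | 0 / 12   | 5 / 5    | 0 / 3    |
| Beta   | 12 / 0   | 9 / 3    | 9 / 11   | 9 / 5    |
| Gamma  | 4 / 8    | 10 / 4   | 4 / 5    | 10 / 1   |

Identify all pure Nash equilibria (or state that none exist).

A profile is a Nash equilibrium when each player is best-responding to the other.
Player A's best responses — vs Alpha: Beta (payoff 12); vs Beta: Gamma (payoff 10); vs Gamma: Beta (payoff 9); vs Delta: Gamma (payoff 10).
Player B's best responses — vs Alpha: Beta (payoff 12); vs Beta: Gamma (payoff 11); vs Gamma: Alpha (payoff 8).
The only mutual best response is (Beta, Gamma); neither player gains by switching there.

(Beta, Gamma)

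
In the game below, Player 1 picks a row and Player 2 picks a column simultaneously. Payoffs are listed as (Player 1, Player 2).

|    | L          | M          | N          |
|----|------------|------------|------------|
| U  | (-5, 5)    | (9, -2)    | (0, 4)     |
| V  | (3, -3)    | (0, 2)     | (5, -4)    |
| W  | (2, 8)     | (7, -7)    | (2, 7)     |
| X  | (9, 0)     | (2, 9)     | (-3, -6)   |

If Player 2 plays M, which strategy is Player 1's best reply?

With Player 2 fixed at M, Player 1's payoffs are: U → 9, V → 0, W → 7, X → 2.
The maximum is 9, achieved by U.

U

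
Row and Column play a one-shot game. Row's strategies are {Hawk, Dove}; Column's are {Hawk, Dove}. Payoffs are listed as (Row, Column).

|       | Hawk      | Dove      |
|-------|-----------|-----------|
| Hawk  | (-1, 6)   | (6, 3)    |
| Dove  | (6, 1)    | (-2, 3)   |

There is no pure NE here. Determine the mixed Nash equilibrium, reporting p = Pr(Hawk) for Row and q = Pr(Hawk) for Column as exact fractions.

p = 2/5, q = 8/15

Each player's mixing probability is pinned down by making the *other* player indifferent.
Column indifferent between Hawk and Dove: p·6 + (1−p)·1 = p·3 + (1−p)·3 ⟹ 1 + 5p = 3 + 0p ⟹ p = 2/5.
Row indifferent between Hawk and Dove: q·(-1) + (1−q)·6 = q·6 + (1−q)·(-2) ⟹ 6 + (-7)q = (-2) + 8q ⟹ q = 8/15.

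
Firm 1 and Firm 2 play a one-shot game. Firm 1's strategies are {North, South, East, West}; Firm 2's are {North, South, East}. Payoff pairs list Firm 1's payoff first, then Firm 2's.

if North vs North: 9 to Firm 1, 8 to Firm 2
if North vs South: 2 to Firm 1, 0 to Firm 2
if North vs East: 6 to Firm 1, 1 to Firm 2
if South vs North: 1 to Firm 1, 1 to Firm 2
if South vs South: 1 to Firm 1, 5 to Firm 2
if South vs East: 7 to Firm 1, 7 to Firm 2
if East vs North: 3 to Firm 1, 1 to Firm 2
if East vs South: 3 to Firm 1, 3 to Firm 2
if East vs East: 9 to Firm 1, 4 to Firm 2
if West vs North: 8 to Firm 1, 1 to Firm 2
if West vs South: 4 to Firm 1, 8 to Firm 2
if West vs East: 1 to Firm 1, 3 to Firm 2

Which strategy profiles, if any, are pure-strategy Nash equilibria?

A profile is a Nash equilibrium when each player is best-responding to the other.
Firm 1's best responses — vs North: North (payoff 9); vs South: West (payoff 4); vs East: East (payoff 9).
Firm 2's best responses — vs North: North (payoff 8); vs South: East (payoff 7); vs East: East (payoff 4); vs West: South (payoff 8).
Mutual best responses occur at (North, North), (East, East), and (West, South); at each, neither player gains by switching.

(North, North), (East, East), and (West, South)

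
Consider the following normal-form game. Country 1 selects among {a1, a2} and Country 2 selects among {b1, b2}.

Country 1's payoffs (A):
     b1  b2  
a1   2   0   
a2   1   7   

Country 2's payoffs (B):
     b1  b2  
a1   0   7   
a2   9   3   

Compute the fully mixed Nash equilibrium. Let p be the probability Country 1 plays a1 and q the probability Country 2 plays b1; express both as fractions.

In a mixed NE each player is indifferent between their pure strategies, so the opponent's mix sets the indifference.
Country 2 indifferent between b1 and b2: p·0 + (1−p)·9 = p·7 + (1−p)·3 ⟹ 9 + (-9)p = 3 + 4p ⟹ p = 6/13.
Country 1 indifferent between a1 and a2: q·2 + (1−q)·0 = q·1 + (1−q)·7 ⟹ 0 + 2q = 7 + (-6)q ⟹ q = 7/8.

p = 6/13, q = 7/8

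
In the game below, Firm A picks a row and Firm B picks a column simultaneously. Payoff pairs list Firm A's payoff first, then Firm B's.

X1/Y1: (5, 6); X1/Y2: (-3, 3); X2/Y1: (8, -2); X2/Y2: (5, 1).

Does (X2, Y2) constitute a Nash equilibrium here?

Holding Firm B at Y2: Firm A gets 5 from X2, versus -3 from X1. No profitable deviation for Firm A.
Holding Firm A at X2: Firm B gets 1 from Y2, versus -2 from Y1. No profitable deviation for Firm B either.

Yes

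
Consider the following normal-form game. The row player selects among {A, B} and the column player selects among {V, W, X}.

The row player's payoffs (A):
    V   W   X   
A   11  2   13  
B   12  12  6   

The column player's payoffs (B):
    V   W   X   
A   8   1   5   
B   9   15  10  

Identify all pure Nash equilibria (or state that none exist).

A profile is a Nash equilibrium when each player is best-responding to the other.
The row player's best responses — vs V: B (payoff 12); vs W: B (payoff 12); vs X: A (payoff 13).
The column player's best responses — vs A: V (payoff 8); vs B: W (payoff 15).
The only mutual best response is (B, W); neither player gains by switching there.

(B, W)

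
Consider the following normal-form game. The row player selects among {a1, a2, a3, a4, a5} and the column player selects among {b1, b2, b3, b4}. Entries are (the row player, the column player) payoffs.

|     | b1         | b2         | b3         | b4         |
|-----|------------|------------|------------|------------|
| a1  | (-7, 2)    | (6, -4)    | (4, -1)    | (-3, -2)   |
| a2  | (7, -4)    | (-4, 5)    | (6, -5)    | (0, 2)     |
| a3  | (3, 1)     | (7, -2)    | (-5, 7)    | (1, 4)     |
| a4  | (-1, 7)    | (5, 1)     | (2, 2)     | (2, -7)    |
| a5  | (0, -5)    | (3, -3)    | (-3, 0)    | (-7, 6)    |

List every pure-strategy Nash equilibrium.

A profile is a Nash equilibrium when each player is best-responding to the other.
The row player's best responses — vs b1: a2 (payoff 7); vs b2: a3 (payoff 7); vs b3: a2 (payoff 6); vs b4: a4 (payoff 2).
The column player's best responses — vs a1: b1 (payoff 2); vs a2: b2 (payoff 5); vs a3: b3 (payoff 7); vs a4: b1 (payoff 7); vs a5: b4 (payoff 6).
No cell has both players best-responding. For instance, the row player's best reply to b1 is a2, but against a2 the column player prefers b2 over b1.

None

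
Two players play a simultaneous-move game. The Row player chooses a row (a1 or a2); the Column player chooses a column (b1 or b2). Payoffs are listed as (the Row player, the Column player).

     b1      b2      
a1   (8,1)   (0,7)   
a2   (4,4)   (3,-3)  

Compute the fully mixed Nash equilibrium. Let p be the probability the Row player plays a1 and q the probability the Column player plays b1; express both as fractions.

Each player's mixing probability is pinned down by making the *other* player indifferent.
The Column player indifferent between b1 and b2: p·1 + (1−p)·4 = p·7 + (1−p)·(-3) ⟹ 4 + (-3)p = (-3) + 10p ⟹ p = 7/13.
The Row player indifferent between a1 and a2: q·8 + (1−q)·0 = q·4 + (1−q)·3 ⟹ 0 + 8q = 3 + 1q ⟹ q = 3/7.

p = 7/13, q = 3/7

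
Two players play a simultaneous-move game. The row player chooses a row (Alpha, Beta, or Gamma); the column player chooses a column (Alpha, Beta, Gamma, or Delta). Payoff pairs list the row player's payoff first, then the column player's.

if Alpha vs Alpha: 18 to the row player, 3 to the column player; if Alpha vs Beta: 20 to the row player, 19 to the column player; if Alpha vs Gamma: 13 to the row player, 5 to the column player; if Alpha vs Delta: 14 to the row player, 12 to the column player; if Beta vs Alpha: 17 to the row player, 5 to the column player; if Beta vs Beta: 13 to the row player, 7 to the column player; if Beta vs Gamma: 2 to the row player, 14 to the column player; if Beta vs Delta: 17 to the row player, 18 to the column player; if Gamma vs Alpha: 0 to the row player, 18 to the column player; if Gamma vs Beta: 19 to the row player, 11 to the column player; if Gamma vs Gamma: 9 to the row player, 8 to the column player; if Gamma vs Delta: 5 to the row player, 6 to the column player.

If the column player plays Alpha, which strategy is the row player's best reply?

With the column player fixed at Alpha, the row player's payoffs are: Alpha → 18, Beta → 17, Gamma → 0.
The maximum is 18, achieved by Alpha.

Alpha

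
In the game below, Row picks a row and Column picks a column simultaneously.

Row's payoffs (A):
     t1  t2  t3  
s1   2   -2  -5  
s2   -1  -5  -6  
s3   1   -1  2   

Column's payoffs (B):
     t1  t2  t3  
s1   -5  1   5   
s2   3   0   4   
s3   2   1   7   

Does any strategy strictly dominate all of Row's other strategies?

None

A strategy is strictly dominant if it gives Row a strictly higher payoff than every other strategy, against every choice by the opponent.
s1 is not dominant: against t2, s3 gives -1 > -2.
s2 is not dominant: against t1, s1 gives 2 > -1.
s3 is not dominant: against t1, s1 gives 2 > 1.
No single strategy is best against every opponent action.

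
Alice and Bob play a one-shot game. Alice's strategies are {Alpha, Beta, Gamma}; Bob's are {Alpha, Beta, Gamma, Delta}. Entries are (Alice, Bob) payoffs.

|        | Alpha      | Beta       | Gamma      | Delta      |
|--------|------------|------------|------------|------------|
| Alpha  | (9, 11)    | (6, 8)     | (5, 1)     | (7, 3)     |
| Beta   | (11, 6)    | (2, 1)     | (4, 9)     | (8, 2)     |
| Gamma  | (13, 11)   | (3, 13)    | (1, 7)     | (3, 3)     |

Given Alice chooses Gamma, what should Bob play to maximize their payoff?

Beta

With Alice fixed at Gamma, Bob's payoffs are: Alpha → 11, Beta → 13, Gamma → 7, Delta → 3.
The maximum is 13, achieved by Beta.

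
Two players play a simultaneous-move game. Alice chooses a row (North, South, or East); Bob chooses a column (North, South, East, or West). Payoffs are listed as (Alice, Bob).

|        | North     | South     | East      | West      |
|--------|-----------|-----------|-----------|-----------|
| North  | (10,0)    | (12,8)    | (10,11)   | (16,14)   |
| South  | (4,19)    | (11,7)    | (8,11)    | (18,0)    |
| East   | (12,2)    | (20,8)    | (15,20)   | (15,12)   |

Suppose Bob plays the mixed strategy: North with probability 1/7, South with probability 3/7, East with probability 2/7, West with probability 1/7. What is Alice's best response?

Alice's best reply maximizes expected payoff against the mix.
North: (1/7)·10 + (3/7)·12 + (2/7)·10 + (1/7)·16 = 82/7
South: (1/7)·4 + (3/7)·11 + (2/7)·8 + (1/7)·18 = 71/7
East: (1/7)·12 + (3/7)·20 + (2/7)·15 + (1/7)·15 = 117/7
Highest expected payoff is 117/7, from East.

East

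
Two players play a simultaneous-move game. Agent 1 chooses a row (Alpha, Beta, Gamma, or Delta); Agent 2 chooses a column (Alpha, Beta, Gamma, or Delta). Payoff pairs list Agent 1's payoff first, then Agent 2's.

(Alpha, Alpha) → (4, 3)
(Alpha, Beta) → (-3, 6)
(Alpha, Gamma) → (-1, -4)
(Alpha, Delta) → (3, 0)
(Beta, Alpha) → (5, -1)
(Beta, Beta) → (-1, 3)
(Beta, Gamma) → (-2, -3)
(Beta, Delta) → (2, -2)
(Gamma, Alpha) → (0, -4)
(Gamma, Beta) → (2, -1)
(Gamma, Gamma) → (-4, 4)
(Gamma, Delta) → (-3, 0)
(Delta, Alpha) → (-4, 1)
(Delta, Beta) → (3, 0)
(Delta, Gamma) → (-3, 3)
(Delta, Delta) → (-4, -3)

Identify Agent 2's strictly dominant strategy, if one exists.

A strategy is strictly dominant if it gives Agent 2 a strictly higher payoff than every other strategy, against every choice by the opponent.
Alpha is not dominant: against Alpha, Beta gives 6 > 3.
Beta is not dominant: against Gamma, Gamma gives 4 > -1.
Gamma is not dominant: against Alpha, Alpha gives 3 > -4.
Delta is not dominant: against Alpha, Alpha gives 3 > 0.
No single strategy is best against every opponent action.

No strictly dominant strategy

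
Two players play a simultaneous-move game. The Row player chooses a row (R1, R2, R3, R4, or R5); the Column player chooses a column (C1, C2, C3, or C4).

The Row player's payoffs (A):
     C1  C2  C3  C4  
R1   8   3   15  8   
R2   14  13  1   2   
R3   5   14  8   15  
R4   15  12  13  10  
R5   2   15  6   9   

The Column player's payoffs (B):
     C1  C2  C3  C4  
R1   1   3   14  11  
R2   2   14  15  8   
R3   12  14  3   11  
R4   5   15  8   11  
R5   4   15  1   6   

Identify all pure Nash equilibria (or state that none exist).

Find each player's best response to every opponent strategy; NE are the intersections.
The Row player's best responses — vs C1: R4 (payoff 15); vs C2: R5 (payoff 15); vs C3: R1 (payoff 15); vs C4: R3 (payoff 15).
The Column player's best responses — vs R1: C3 (payoff 14); vs R2: C3 (payoff 15); vs R3: C2 (payoff 14); vs R4: C2 (payoff 15); vs R5: C2 (payoff 15).
Mutual best responses occur at (R1, C3) and (R5, C2); at each, neither player gains by switching.

(R1, C3) and (R5, C2)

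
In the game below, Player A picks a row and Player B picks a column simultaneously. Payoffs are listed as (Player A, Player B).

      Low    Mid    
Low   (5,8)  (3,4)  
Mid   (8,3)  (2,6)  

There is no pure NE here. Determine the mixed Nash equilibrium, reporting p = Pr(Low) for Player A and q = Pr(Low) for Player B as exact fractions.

Each player's mixing probability is pinned down by making the *other* player indifferent.
Player B indifferent between Low and Mid: p·8 + (1−p)·3 = p·4 + (1−p)·6 ⟹ 3 + 5p = 6 + (-2)p ⟹ p = 3/7.
Player A indifferent between Low and Mid: q·5 + (1−q)·3 = q·8 + (1−q)·2 ⟹ 3 + 2q = 2 + 6q ⟹ q = 1/4.

p = 3/7, q = 1/4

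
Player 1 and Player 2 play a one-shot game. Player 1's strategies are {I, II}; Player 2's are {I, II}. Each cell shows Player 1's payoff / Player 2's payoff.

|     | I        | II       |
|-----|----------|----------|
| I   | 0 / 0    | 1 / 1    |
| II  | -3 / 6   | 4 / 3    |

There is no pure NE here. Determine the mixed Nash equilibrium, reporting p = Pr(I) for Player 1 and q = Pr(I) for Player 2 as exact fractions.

In a mixed NE each player is indifferent between their pure strategies, so the opponent's mix sets the indifference.
Player 2 indifferent between I and II: p·0 + (1−p)·6 = p·1 + (1−p)·3 ⟹ 6 + (-6)p = 3 + (-2)p ⟹ p = 3/4.
Player 1 indifferent between I and II: q·0 + (1−q)·1 = q·(-3) + (1−q)·4 ⟹ 1 + (-1)q = 4 + (-7)q ⟹ q = 1/2.

p = 3/4, q = 1/2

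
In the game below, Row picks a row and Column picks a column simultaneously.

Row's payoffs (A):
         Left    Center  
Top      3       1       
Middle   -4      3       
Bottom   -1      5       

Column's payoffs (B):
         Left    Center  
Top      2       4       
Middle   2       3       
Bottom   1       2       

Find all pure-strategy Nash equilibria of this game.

Check mutual best responses: a cell is a NE iff neither player can gain by unilaterally deviating.
Row's best responses — vs Left: Top (payoff 3); vs Center: Bottom (payoff 5).
Column's best responses — vs Top: Center (payoff 4); vs Middle: Center (payoff 3); vs Bottom: Center (payoff 2).
The only mutual best response is (Bottom, Center); neither player gains by switching there.

(Bottom, Center)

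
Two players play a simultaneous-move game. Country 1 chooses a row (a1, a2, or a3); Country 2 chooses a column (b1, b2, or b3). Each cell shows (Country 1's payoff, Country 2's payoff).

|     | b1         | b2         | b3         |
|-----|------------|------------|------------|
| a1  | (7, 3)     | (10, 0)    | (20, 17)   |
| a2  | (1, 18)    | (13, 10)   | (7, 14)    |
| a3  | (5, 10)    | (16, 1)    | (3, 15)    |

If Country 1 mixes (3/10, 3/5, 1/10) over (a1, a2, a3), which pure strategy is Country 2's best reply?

b3

Country 2's best reply maximizes expected payoff against the mix.
b1: (3/10)·3 + (3/5)·18 + (1/10)·10 = 127/10
b2: (3/10)·0 + (3/5)·10 + (1/10)·1 = 61/10
b3: (3/10)·17 + (3/5)·14 + (1/10)·15 = 15
Highest expected payoff is 15, from b3.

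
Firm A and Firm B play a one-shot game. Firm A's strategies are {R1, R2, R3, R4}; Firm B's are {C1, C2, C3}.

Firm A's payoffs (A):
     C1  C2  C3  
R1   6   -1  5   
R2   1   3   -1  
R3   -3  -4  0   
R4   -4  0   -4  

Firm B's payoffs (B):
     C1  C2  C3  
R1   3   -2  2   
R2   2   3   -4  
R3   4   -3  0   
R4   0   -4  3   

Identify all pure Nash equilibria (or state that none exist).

A profile is a Nash equilibrium when each player is best-responding to the other.
Firm A's best responses — vs C1: R1 (payoff 6); vs C2: R2 (payoff 3); vs C3: R1 (payoff 5).
Firm B's best responses — vs R1: C1 (payoff 3); vs R2: C2 (payoff 3); vs R3: C1 (payoff 4); vs R4: C3 (payoff 3).
Mutual best responses occur at (R1, C1) and (R2, C2); at each, neither player gains by switching.

(R1, C1) and (R2, C2)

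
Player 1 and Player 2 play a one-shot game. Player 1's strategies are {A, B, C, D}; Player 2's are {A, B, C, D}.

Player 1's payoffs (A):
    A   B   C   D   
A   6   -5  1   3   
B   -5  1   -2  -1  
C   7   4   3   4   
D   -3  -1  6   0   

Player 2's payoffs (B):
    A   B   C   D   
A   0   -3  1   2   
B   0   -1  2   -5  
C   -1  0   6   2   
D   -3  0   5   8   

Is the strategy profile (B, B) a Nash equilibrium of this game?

Holding Player 2 at B: Player 1 gets 1 from B but could get 4 by switching to C. Player 1 has a profitable deviation.

No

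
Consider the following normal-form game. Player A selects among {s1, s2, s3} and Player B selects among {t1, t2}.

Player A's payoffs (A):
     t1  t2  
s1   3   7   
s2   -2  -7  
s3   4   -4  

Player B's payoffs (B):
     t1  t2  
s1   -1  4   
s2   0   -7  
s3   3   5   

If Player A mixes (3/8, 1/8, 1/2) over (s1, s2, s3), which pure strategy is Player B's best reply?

t2

Compute Player B's expected payoff from each pure strategy against the given mix.
t1: (3/8)·(-1) + (1/8)·0 + (1/2)·3 = 9/8
t2: (3/8)·4 + (1/8)·(-7) + (1/2)·5 = 25/8
Highest expected payoff is 25/8, from t2.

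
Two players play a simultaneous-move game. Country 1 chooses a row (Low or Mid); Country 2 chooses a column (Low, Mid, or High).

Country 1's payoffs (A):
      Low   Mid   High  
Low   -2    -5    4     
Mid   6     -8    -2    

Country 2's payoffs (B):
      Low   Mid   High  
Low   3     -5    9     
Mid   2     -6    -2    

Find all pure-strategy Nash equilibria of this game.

Check mutual best responses: a cell is a NE iff neither player can gain by unilaterally deviating.
Country 1's best responses — vs Low: Mid (payoff 6); vs Mid: Low (payoff -5); vs High: Low (payoff 4).
Country 2's best responses — vs Low: High (payoff 9); vs Mid: Low (payoff 2).
Mutual best responses occur at (Low, High) and (Mid, Low); at each, neither player gains by switching.

(Low, High) and (Mid, Low)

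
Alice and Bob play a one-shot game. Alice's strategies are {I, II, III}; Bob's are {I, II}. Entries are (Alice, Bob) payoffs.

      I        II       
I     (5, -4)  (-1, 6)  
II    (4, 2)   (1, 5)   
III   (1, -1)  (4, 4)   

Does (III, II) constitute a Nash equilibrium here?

Holding Bob at II: Alice gets 4 from III, versus -1 from I, 1 from II. No profitable deviation for Alice.
Holding Alice at III: Bob gets 4 from II, versus -1 from I. No profitable deviation for Bob either.

Yes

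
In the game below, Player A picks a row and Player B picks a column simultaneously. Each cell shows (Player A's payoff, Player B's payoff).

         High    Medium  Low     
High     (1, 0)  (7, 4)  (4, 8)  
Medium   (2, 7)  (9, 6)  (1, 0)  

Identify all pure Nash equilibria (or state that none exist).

A profile is a Nash equilibrium when each player is best-responding to the other.
Player A's best responses — vs High: Medium (payoff 2); vs Medium: Medium (payoff 9); vs Low: High (payoff 4).
Player B's best responses — vs High: Low (payoff 8); vs Medium: High (payoff 7).
Mutual best responses occur at (High, Low) and (Medium, High); at each, neither player gains by switching.

(High, Low) and (Medium, High)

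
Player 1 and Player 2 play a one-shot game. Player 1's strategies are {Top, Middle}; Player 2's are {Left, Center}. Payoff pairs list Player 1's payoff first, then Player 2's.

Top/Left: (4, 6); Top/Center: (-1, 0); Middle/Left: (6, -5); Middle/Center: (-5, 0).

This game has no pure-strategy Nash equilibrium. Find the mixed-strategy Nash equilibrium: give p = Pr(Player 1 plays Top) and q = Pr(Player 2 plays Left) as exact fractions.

Each player's mixing probability is pinned down by making the *other* player indifferent.
Player 2 indifferent between Left and Center: p·6 + (1−p)·(-5) = p·0 + (1−p)·0 ⟹ (-5) + 11p = 0 + 0p ⟹ p = 5/11.
Player 1 indifferent between Top and Middle: q·4 + (1−q)·(-1) = q·6 + (1−q)·(-5) ⟹ (-1) + 5q = (-5) + 11q ⟹ q = 2/3.

p = 5/11, q = 2/3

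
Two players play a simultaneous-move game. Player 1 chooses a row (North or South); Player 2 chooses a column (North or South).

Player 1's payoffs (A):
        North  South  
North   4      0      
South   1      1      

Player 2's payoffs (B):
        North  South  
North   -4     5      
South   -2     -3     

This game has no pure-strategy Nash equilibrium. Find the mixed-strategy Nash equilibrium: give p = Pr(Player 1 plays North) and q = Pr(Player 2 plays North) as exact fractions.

Each player's mixing probability is pinned down by making the *other* player indifferent.
Player 2 indifferent between North and South: p·(-4) + (1−p)·(-2) = p·5 + (1−p)·(-3) ⟹ (-2) + (-2)p = (-3) + 8p ⟹ p = 1/10.
Player 1 indifferent between North and South: q·4 + (1−q)·0 = q·1 + (1−q)·1 ⟹ 0 + 4q = 1 + 0q ⟹ q = 1/4.

p = 1/10, q = 1/4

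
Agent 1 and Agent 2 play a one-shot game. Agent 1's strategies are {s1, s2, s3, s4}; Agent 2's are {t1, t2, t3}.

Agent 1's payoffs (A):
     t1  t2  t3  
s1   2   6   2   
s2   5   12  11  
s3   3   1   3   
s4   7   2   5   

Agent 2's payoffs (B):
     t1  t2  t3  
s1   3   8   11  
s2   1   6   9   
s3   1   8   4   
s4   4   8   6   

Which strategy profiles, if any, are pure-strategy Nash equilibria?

(s2, t3)

Check mutual best responses: a cell is a NE iff neither player can gain by unilaterally deviating.
Agent 1's best responses — vs t1: s4 (payoff 7); vs t2: s2 (payoff 12); vs t3: s2 (payoff 11).
Agent 2's best responses — vs s1: t3 (payoff 11); vs s2: t3 (payoff 9); vs s3: t2 (payoff 8); vs s4: t2 (payoff 8).
The only mutual best response is (s2, t3); neither player gains by switching there.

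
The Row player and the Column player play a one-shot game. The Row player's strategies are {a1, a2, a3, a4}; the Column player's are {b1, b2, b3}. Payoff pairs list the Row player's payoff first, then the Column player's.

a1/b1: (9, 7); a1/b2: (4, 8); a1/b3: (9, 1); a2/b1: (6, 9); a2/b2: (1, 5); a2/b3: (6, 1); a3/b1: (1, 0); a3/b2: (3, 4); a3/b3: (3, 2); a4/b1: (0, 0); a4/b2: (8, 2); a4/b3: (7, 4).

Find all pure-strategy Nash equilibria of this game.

Find each player's best response to every opponent strategy; NE are the intersections.
The Row player's best responses — vs b1: a1 (payoff 9); vs b2: a4 (payoff 8); vs b3: a1 (payoff 9).
The Column player's best responses — vs a1: b2 (payoff 8); vs a2: b1 (payoff 9); vs a3: b2 (payoff 4); vs a4: b3 (payoff 4).
No cell has both players best-responding. For instance, the Row player's best reply to b2 is a4, but against a4 the Column player prefers b3 over b2.

There is no pure-strategy Nash equilibrium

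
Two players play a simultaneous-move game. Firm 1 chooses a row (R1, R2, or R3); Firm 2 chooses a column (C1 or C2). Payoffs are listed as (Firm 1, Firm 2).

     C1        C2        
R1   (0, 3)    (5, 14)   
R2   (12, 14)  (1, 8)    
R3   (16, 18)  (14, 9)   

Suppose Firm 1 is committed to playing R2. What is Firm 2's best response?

C1

With Firm 1 fixed at R2, Firm 2's payoffs are: C1 → 14, C2 → 8.
The maximum is 14, achieved by C1.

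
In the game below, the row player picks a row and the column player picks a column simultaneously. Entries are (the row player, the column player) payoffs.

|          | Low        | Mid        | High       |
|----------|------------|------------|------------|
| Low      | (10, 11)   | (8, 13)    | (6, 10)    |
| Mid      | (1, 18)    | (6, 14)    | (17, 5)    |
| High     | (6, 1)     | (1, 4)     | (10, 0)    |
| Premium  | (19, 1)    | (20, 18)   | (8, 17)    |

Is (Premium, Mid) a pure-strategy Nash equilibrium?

Holding the column player at Mid: the row player gets 20 from Premium, versus 8 from Low, 6 from Mid, 1 from High. No profitable deviation for the row player.
Holding the row player at Premium: the column player gets 18 from Mid, versus 1 from Low, 17 from High. No profitable deviation for the column player either.

Yes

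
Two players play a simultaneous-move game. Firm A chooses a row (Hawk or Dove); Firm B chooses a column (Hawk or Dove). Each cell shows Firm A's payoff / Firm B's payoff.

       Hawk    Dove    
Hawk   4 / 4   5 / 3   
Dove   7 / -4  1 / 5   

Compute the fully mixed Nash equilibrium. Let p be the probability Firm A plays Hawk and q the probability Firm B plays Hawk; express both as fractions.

Each player's mixing probability is pinned down by making the *other* player indifferent.
Firm B indifferent between Hawk and Dove: p·4 + (1−p)·(-4) = p·3 + (1−p)·5 ⟹ (-4) + 8p = 5 + (-2)p ⟹ p = 9/10.
Firm A indifferent between Hawk and Dove: q·4 + (1−q)·5 = q·7 + (1−q)·1 ⟹ 5 + (-1)q = 1 + 6q ⟹ q = 4/7.

p = 9/10, q = 4/7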